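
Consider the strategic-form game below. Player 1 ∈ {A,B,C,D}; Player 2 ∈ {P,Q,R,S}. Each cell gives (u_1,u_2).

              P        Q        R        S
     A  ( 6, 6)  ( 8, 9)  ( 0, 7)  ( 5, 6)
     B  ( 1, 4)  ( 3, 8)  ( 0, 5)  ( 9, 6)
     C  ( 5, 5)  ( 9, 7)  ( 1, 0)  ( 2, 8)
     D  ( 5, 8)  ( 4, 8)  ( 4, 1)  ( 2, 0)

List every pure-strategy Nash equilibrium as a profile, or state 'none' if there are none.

No pure NE.

(A,P): not NE [P2→Q gives 9>6]
(A,Q): not NE [P1→C gives 9>8]
(A,R): not NE [P1→D gives 4>0; P2→Q gives 9>7]
(A,S): not NE [P1→B gives 9>5; P2→Q gives 9>6]
(B,P): not NE [P1→A gives 6>1; P2→Q gives 8>4]
(B,Q): not NE [P1→C gives 9>3]
(B,R): not NE [P1→D gives 4>0; P2→Q gives 8>5]
(B,S): not NE [P2→Q gives 8>6]
(C,P): not NE [P1→A gives 6>5; P2→S gives 8>5]
(C,Q): not NE [P2→S gives 8>7]
(C,R): not NE [P1→D gives 4>1; P2→S gives 8>0]
(C,S): not NE [P1→B gives 9>2]
(D,P): not NE [P1→A gives 6>5]
(D,Q): not NE [P1→C gives 9>4]
(D,R): not NE [P2→Q gives 8>1]
(D,S): not NE [P1→B gives 9>2; P2→Q gives 8>0]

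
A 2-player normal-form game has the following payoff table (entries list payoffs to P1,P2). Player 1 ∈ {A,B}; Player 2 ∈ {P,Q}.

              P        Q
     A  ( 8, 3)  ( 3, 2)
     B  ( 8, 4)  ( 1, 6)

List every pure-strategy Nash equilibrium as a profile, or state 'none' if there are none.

(A,P): NE
(A,Q): not NE [P2→P gives 3>2]
(B,P): not NE [P2→Q gives 6>4]
(B,Q): not NE [P1→A gives 3>1]

NE set: (A,P)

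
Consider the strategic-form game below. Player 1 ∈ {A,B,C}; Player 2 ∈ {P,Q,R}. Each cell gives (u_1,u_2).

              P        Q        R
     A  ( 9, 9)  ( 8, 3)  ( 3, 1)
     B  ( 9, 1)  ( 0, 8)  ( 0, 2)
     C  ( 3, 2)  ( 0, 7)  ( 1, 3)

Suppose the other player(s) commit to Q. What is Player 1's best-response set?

u_1(A vs Q) = 8
u_1(B vs Q) = 0
u_1(C vs Q) = 0
max payoff 8 at {A}

P1 best: {A}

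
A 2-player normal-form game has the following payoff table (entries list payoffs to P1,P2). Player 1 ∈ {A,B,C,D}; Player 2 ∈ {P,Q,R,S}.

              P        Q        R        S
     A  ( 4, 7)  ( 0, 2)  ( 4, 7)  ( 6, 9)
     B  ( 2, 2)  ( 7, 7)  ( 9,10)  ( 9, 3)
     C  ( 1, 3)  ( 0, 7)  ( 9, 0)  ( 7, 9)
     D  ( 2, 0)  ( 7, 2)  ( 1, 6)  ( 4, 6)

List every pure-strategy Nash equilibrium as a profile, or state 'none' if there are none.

PSNE = {(B,R)}

(A,P): not NE [P2→S gives 9>7]
(A,Q): not NE [P1→D gives 7>0; P2→S gives 9>2]
(A,R): not NE [P1→C gives 9>4; P2→S gives 9>7]
(A,S): not NE [P1→B gives 9>6]
(B,P): not NE [P1→A gives 4>2; P2→R gives 10>2]
(B,Q): not NE [P2→R gives 10>7]
(B,R): NE
(B,S): not NE [P2→R gives 10>3]
(C,P): not NE [P1→A gives 4>1; P2→S gives 9>3]
(C,Q): not NE [P1→D gives 7>0; P2→S gives 9>7]
(C,R): not NE [P2→S gives 9>0]
(C,S): not NE [P1→B gives 9>7]
(D,P): not NE [P1→A gives 4>2; P2→S gives 6>0]
(D,Q): not NE [P2→S gives 6>2]
(D,R): not NE [P1→C gives 9>1]
(D,S): not NE [P1→B gives 9>4]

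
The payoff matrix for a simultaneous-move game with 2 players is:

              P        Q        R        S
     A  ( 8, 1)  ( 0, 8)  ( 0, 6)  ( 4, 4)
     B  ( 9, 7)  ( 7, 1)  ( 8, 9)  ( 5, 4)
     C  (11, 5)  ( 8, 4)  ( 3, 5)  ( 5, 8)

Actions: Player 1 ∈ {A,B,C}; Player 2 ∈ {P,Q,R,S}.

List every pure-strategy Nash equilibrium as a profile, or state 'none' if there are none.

NE set: (B,R), (C,S)

(A,P): not NE [P1→C gives 11>8; P2→Q gives 8>1]
(A,Q): not NE [P1→C gives 8>0]
(A,R): not NE [P1→B gives 8>0; P2→Q gives 8>6]
(A,S): not NE [P1→C gives 5>4; P2→Q gives 8>4]
(B,P): not NE [P1→C gives 11>9; P2→R gives 9>7]
(B,Q): not NE [P1→C gives 8>7; P2→R gives 9>1]
(B,R): NE
(B,S): not NE [P2→R gives 9>4]
(C,P): not NE [P2→S gives 8>5]
(C,Q): not NE [P2→S gives 8>4]
(C,R): not NE [P1→B gives 8>3; P2→S gives 8>5]
(C,S): NE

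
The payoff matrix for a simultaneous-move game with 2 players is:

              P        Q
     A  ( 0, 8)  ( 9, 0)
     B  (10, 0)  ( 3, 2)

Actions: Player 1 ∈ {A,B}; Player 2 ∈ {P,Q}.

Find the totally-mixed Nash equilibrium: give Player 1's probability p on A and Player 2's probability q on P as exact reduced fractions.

P1 indiff ⇒ q·0+(1-q)·9 = q·10+(1-q)·3 ⇒ q(-10) = (1-q)(-6) ⇒ q = 3/8
P2 indiff ⇒ p·8+(1-p)·0 = p·0+(1-p)·2 ⇒ p(8) = (1-p)(2) ⇒ p = 1/5

P1 mixes 1/5 on A; P2 mixes 3/8 on P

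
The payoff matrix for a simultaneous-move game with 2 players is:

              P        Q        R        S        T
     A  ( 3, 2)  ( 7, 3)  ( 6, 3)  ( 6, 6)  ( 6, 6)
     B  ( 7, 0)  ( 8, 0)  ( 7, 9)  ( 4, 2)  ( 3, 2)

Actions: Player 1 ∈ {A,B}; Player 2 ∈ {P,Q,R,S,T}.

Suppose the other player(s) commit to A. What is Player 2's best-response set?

u_2(P vs A) = 2
u_2(Q vs A) = 3
u_2(R vs A) = 3
u_2(S vs A) = 6
u_2(T vs A) = 6
max payoff 6 at {S,T}

P2 best: {S,T}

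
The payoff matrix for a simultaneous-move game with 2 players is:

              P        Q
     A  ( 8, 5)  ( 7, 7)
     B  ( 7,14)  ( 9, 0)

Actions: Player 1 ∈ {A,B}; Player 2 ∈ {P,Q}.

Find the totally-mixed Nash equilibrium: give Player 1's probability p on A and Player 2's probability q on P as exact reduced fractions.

P1 indiff ⇒ q·8+(1-q)·7 = q·7+(1-q)·9 ⇒ q(1) = (1-q)(2) ⇒ q = 2/3
P2 indiff ⇒ p·5+(1-p)·14 = p·7+(1-p)·0 ⇒ p(-2) = (1-p)(-14) ⇒ p = 7/8

p=7/8, q=2/3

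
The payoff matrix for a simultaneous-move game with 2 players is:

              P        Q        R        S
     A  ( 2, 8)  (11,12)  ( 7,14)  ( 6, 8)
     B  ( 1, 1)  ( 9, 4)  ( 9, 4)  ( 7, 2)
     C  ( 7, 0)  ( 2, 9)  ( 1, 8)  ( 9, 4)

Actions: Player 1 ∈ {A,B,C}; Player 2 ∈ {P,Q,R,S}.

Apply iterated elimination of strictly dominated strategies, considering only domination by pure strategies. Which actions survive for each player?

Survivors P1:{A,B} P2:{Q,R}

P2 drop P (Q beats it: A:12>8 B:4>1 C:9>0)
P2 drop S (Q beats it: A:12>8 B:4>2 C:9>4)
P1 drop C (A beats it: Q:11>2 R:7>1)
P1→{A,B} P2→{Q,R}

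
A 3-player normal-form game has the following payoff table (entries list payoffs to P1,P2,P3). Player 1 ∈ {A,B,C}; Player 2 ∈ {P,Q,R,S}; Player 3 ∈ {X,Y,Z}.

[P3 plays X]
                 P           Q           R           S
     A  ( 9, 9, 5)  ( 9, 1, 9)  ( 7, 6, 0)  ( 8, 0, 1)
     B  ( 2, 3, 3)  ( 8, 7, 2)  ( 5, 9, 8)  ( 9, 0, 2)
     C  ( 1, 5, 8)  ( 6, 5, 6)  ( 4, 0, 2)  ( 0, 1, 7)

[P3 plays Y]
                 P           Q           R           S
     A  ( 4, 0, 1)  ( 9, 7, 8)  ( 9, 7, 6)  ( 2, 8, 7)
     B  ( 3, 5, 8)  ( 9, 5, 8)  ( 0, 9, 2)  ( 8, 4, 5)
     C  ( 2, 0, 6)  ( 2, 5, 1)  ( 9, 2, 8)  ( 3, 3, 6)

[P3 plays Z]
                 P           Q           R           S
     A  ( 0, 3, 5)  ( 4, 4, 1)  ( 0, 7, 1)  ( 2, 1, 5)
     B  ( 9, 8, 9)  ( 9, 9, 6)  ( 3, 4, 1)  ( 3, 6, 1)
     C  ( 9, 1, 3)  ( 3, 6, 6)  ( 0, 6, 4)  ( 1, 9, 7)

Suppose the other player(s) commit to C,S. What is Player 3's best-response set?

u_3(X vs C,S) = 7
u_3(Y vs C,S) = 6
u_3(Z vs C,S) = 7
max payoff 7 at {X,Z}

BR_3 = {X,Z}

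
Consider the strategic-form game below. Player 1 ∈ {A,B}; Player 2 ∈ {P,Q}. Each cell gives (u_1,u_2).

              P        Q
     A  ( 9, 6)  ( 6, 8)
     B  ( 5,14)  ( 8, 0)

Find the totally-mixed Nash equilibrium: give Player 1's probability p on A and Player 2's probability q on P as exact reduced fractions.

P1 indiff ⇒ q·9+(1-q)·6 = q·5+(1-q)·8 ⇒ q(4) = (1-q)(2) ⇒ q = 1/3
P2 indiff ⇒ p·6+(1-p)·14 = p·8+(1-p)·0 ⇒ p(-2) = (1-p)(-14) ⇒ p = 7/8

p=7/8, q=1/3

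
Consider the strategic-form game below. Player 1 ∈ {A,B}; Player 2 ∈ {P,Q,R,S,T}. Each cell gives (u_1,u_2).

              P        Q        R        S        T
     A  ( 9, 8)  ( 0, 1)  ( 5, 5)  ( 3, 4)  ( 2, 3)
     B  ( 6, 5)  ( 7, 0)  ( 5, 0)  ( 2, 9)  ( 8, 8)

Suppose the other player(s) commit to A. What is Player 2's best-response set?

u_2(P vs A) = 8
u_2(Q vs A) = 1
u_2(R vs A) = 5
u_2(S vs A) = 4
u_2(T vs A) = 3
max payoff 8 at {P}

BR_2 = {P}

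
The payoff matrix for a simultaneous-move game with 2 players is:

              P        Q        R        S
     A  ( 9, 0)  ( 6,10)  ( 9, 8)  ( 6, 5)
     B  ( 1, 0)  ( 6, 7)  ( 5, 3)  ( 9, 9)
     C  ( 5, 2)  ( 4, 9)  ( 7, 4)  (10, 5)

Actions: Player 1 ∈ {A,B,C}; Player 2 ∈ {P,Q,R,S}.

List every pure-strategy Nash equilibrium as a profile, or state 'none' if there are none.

(A,P): not NE [P2→Q gives 10>0]
(A,Q): NE
(A,R): not NE [P2→Q gives 10>8]
(A,S): not NE [P1→C gives 10>6; P2→Q gives 10>5]
(B,P): not NE [P1→A gives 9>1; P2→S gives 9>0]
(B,Q): not NE [P2→S gives 9>7]
(B,R): not NE [P1→A gives 9>5; P2→S gives 9>3]
(B,S): not NE [P1→C gives 10>9]
(C,P): not NE [P1→A gives 9>5; P2→Q gives 9>2]
(C,Q): not NE [P1→B gives 6>4]
(C,R): not NE [P1→A gives 9>7; P2→Q gives 9>4]
(C,S): not NE [P2→Q gives 9>5]

NE set: (A,Q)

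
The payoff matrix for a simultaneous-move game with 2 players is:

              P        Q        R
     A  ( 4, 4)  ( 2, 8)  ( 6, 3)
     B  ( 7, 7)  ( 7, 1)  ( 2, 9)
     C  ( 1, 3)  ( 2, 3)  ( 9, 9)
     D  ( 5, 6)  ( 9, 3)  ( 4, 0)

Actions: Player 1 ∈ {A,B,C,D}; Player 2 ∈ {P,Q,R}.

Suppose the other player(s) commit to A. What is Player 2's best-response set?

u_2(P vs A) = 4
u_2(Q vs A) = 8
u_2(R vs A) = 3
max payoff 8 at {Q}

BR_2 = {Q}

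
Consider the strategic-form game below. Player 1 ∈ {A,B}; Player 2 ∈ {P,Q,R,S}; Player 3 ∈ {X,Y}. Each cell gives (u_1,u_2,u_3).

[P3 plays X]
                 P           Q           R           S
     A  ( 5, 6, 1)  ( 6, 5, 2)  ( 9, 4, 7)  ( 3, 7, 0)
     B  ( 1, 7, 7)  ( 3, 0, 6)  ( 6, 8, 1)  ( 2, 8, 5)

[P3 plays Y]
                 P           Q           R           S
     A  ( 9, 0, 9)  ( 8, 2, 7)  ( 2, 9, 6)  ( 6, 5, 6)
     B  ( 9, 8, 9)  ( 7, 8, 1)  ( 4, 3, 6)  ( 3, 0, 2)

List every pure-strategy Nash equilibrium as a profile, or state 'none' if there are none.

Nash profiles: (B,P,Y)

(A,P,X): not NE [P2→S gives 7>6; P3→Y gives 9>1]
(A,P,Y): not NE [P2→R gives 9>0]
(A,Q,X): not NE [P2→S gives 7>5; P3→Y gives 7>2]
(A,Q,Y): not NE [P2→R gives 9>2]
(A,R,X): not NE [P2→S gives 7>4]
(A,R,Y): not NE [P1→B gives 4>2; P3→X gives 7>6]
(A,S,X): not NE [P3→Y gives 6>0]
(A,S,Y): not NE [P2→R gives 9>5]
(B,P,X): not NE [P1→A gives 5>1; P2→S gives 8>7; P3→Y gives 9>7]
(B,P,Y): NE
(B,Q,X): not NE [P1→A gives 6>3; P2→S gives 8>0]
(B,Q,Y): not NE [P1→A gives 8>7; P3→X gives 6>1]
(B,R,X): not NE [P1→A gives 9>6; P3→Y gives 6>1]
(B,R,Y): not NE [P2→Q gives 8>3]
(B,S,X): not NE [P1→A gives 3>2]
(B,S,Y): not NE [P1→A gives 6>3; P2→Q gives 8>0; P3→X gives 5>2]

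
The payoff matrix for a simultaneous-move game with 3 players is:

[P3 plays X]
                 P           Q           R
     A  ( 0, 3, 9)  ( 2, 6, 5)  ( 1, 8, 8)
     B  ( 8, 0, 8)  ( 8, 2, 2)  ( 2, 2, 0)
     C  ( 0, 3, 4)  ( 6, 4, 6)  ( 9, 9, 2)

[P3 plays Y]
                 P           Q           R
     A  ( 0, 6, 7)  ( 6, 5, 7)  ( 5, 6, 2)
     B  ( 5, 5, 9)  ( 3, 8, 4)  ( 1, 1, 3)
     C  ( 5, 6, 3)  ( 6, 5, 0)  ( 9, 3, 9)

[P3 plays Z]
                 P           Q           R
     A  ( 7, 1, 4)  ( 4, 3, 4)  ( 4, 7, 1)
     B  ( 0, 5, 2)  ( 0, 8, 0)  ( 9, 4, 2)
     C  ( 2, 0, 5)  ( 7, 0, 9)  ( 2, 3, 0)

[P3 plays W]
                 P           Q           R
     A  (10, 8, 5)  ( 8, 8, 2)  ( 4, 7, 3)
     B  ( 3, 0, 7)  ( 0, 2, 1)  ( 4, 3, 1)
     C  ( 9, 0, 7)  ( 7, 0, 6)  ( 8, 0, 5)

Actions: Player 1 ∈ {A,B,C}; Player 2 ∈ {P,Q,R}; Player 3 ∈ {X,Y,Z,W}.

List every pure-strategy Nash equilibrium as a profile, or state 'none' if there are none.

PSNE: ∅

(A,P,X): not NE [P1→B gives 8>0; P2→R gives 8>3]
(A,P,Y): not NE [P1→C gives 5>0; P3→X gives 9>7]
(A,P,Z): not NE [P2→R gives 7>1; P3→X gives 9>4]
(A,P,W): not NE [P3→X gives 9>5]
(A,Q,X): not NE [P1→B gives 8>2; P2→R gives 8>6; P3→Y gives 7>5]
(A,Q,Y): not NE [P2→R gives 6>5]
(A,Q,Z): not NE [P1→C gives 7>4; P2→R gives 7>3; P3→Y gives 7>4]
(A,Q,W): not NE [P3→Y gives 7>2]
(A,R,X): not NE [P1→C gives 9>1]
(A,R,Y): not NE [P1→C gives 9>5; P3→X gives 8>2]
(A,R,Z): not NE [P1→B gives 9>4; P3→X gives 8>1]
(A,R,W): not NE [P1→C gives 8>4; P2→Q gives 8>7; P3→X gives 8>3]
(B,P,X): not NE [P2→R gives 2>0; P3→Y gives 9>8]
(B,P,Y): not NE [P2→Q gives 8>5]
(B,P,Z): not NE [P1→A gives 7>0; P2→Q gives 8>5; P3→Y gives 9>2]
(B,P,W): not NE [P1→A gives 10>3; P2→R gives 3>0; P3→Y gives 9>7]
(B,Q,X): not NE [P3→Y gives 4>2]
(B,Q,Y): not NE [P1→C gives 6>3]
(B,Q,Z): not NE [P1→C gives 7>0; P3→Y gives 4>0]
(B,Q,W): not NE [P1→A gives 8>0; P2→R gives 3>2; P3→Y gives 4>1]
(B,R,X): not NE [P1→C gives 9>2; P3→Y gives 3>0]
(B,R,Y): not NE [P1→C gives 9>1; P2→Q gives 8>1]
(B,R,Z): not NE [P2→Q gives 8>4; P3→Y gives 3>2]
(B,R,W): not NE [P1→C gives 8>4; P3→Y gives 3>1]
(C,P,X): not NE [P1→B gives 8>0; P2→R gives 9>3; P3→W gives 7>4]
(C,P,Y): not NE [P3→W gives 7>3]
(C,P,Z): not NE [P1→A gives 7>2; P2→R gives 3>0; P3→W gives 7>5]
(C,P,W): not NE [P1→A gives 10>9]
(C,Q,X): not NE [P1→B gives 8>6; P2→R gives 9>4; P3→Z gives 9>6]
(C,Q,Y): not NE [P2→P gives 6>5; P3→Z gives 9>0]
(C,Q,Z): not NE [P2→R gives 3>0]
(C,Q,W): not NE [P1→A gives 8>7; P3→Z gives 9>6]
(C,R,X): not NE [P3→Y gives 9>2]
(C,R,Y): not NE [P2→P gives 6>3]
(C,R,Z): not NE [P1→B gives 9>2; P3→Y gives 9>0]
(C,R,W): not NE [P3→Y gives 9>5]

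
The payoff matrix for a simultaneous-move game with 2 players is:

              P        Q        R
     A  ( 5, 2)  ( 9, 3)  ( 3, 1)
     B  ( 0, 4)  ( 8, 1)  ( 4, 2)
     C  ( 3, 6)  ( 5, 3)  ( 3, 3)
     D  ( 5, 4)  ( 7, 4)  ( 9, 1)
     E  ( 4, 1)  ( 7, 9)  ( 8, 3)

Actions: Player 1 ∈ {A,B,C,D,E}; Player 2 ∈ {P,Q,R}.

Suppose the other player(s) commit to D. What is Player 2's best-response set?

u_2(P vs D) = 4
u_2(Q vs D) = 4
u_2(R vs D) = 1
max payoff 4 at {P,Q}

BR_2 = {P,Q}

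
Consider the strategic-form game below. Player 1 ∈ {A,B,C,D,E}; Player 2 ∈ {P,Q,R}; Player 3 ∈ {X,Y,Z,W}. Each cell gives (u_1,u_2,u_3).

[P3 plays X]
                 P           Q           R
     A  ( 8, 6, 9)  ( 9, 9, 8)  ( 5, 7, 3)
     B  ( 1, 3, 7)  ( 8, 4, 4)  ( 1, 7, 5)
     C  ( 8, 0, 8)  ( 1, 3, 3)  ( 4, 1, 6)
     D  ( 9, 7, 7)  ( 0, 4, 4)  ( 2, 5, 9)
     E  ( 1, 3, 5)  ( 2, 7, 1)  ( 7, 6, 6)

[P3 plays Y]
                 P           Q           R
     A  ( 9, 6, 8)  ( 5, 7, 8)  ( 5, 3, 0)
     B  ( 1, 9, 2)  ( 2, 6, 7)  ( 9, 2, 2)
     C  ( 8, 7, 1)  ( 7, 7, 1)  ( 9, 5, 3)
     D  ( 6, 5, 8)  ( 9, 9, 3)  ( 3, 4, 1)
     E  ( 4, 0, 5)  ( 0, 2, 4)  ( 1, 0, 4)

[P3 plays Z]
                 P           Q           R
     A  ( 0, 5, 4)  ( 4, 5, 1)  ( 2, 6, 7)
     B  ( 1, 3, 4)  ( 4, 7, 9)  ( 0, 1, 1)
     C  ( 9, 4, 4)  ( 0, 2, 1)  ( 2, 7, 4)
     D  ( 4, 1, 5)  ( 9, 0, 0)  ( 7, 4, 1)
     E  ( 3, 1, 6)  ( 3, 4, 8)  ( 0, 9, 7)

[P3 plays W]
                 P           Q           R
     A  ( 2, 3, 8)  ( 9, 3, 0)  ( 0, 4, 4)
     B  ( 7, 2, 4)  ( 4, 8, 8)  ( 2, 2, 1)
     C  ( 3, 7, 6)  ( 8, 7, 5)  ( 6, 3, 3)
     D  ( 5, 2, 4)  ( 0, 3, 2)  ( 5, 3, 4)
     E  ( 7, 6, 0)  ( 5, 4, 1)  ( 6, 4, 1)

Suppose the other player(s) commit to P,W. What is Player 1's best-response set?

u_1(A vs P,W) = 2
u_1(B vs P,W) = 7
u_1(C vs P,W) = 3
u_1(D vs P,W) = 5
u_1(E vs P,W) = 7
max payoff 7 at {B,E}

BR_1 = {B,E}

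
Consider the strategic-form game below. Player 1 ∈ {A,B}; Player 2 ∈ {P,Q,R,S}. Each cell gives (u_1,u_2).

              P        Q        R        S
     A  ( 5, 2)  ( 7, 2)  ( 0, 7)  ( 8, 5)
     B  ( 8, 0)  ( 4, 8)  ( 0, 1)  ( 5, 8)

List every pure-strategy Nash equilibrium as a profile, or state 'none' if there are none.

(A,P): not NE [P1→B gives 8>5; P2→R gives 7>2]
(A,Q): not NE [P2→R gives 7>2]
(A,R): NE
(A,S): not NE [P2→R gives 7>5]
(B,P): not NE [P2→S gives 8>0]
(B,Q): not NE [P1→A gives 7>4]
(B,R): not NE [P2→S gives 8>1]
(B,S): not NE [P1→A gives 8>5]

NE set: (A,R)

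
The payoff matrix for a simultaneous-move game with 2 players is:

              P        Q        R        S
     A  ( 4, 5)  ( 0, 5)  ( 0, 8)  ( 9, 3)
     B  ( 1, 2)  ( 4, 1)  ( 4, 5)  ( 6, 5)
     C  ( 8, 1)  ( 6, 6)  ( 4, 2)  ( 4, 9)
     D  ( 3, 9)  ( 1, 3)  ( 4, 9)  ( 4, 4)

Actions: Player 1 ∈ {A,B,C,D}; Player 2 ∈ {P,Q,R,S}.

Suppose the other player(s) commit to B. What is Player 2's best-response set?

argmax u_2 = {R,S}

u_2(P vs B) = 2
u_2(Q vs B) = 1
u_2(R vs B) = 5
u_2(S vs B) = 5
max payoff 5 at {R,S}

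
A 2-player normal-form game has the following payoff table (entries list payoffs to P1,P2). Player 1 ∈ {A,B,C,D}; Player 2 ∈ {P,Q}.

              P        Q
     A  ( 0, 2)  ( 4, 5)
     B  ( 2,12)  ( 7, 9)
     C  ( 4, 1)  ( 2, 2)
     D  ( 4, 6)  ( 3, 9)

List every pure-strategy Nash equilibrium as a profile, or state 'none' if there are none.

Equilibria: none

(A,P): not NE [P1→D gives 4>0; P2→Q gives 5>2]
(A,Q): not NE [P1→B gives 7>4]
(B,P): not NE [P1→D gives 4>2]
(B,Q): not NE [P2→P gives 12>9]
(C,P): not NE [P2→Q gives 2>1]
(C,Q): not NE [P1→B gives 7>2]
(D,P): not NE [P2→Q gives 9>6]
(D,Q): not NE [P1→B gives 7>3]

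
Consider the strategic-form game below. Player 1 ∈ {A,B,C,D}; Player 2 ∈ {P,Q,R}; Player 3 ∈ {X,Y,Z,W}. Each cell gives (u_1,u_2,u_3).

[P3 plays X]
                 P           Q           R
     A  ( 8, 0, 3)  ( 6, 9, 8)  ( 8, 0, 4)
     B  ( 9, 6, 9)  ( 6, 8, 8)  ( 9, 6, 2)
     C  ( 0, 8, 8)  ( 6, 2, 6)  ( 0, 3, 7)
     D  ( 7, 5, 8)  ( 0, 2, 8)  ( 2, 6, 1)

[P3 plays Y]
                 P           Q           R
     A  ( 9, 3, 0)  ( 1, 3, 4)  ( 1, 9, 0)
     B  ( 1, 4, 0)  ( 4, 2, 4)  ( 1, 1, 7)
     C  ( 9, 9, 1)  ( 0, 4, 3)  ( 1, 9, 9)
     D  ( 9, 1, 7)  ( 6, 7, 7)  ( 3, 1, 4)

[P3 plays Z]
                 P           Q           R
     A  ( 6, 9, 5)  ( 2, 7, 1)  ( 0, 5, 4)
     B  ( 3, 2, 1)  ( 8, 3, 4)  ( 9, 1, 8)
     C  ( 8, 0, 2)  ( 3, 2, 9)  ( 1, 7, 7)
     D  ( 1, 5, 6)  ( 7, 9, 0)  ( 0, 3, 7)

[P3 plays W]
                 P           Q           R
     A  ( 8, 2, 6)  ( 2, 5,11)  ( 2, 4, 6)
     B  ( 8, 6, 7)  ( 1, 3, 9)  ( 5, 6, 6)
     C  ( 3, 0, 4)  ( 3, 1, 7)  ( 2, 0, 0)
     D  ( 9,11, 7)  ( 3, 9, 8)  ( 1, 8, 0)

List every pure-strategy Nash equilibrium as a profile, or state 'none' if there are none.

PSNE: ∅

(A,P,X): not NE [P1→B gives 9>8; P2→Q gives 9>0; P3→W gives 6>3]
(A,P,Y): not NE [P2→R gives 9>3; P3→W gives 6>0]
(A,P,Z): not NE [P1→C gives 8>6; P3→W gives 6>5]
(A,P,W): not NE [P1→D gives 9>8; P2→Q gives 5>2]
(A,Q,X): not NE [P3→W gives 11>8]
(A,Q,Y): not NE [P1→D gives 6>1; P2→R gives 9>3; P3→W gives 11>4]
(A,Q,Z): not NE [P1→B gives 8>2; P2→P gives 9>7; P3→W gives 11>1]
(A,Q,W): not NE [P1→D gives 3>2]
(A,R,X): not NE [P1→B gives 9>8; P2→Q gives 9>0; P3→W gives 6>4]
(A,R,Y): not NE [P1→D gives 3>1; P3→W gives 6>0]
(A,R,Z): not NE [P1→B gives 9>0; P2→P gives 9>5; P3→W gives 6>4]
(A,R,W): not NE [P1→B gives 5>2; P2→Q gives 5>4]
(B,P,X): not NE [P2→Q gives 8>6]
(B,P,Y): not NE [P1→D gives 9>1; P3→X gives 9>0]
(B,P,Z): not NE [P1→C gives 8>3; P2→Q gives 3>2; P3→X gives 9>1]
(B,P,W): not NE [P1→D gives 9>8; P3→X gives 9>7]
(B,Q,X): not NE [P3→W gives 9>8]
(B,Q,Y): not NE [P1→D gives 6>4; P2→P gives 4>2; P3→W gives 9>4]
(B,Q,Z): not NE [P3→W gives 9>4]
(B,Q,W): not NE [P1→D gives 3>1; P2→R gives 6>3]
(B,R,X): not NE [P2→Q gives 8>6; P3→Z gives 8>2]
(B,R,Y): not NE [P1→D gives 3>1; P2→P gives 4>1; P3→Z gives 8>7]
(B,R,Z): not NE [P2→Q gives 3>1]
(B,R,W): not NE [P3→Z gives 8>6]
(C,P,X): not NE [P1→B gives 9>0]
(C,P,Y): not NE [P3→X gives 8>1]
(C,P,Z): not NE [P2→R gives 7>0; P3→X gives 8>2]
(C,P,W): not NE [P1→D gives 9>3; P2→Q gives 1>0; P3→X gives 8>4]
(C,Q,X): not NE [P2→P gives 8>2; P3→Z gives 9>6]
(C,Q,Y): not NE [P1→D gives 6>0; P2→R gives 9>4; P3→Z gives 9>3]
(C,Q,Z): not NE [P1→B gives 8>3; P2→R gives 7>2]
(C,Q,W): not NE [P3→Z gives 9>7]
(C,R,X): not NE [P1→B gives 9>0; P2→P gives 8>3; P3→Y gives 9>7]
(C,R,Y): not NE [P1→D gives 3>1]
(C,R,Z): not NE [P1→B gives 9>1; P3→Y gives 9>7]
(C,R,W): not NE [P1→B gives 5>2; P2→Q gives 1>0; P3→Y gives 9>0]
(D,P,X): not NE [P1→B gives 9>7; P2→R gives 6>5]
(D,P,Y): not NE [P2→Q gives 7>1; P3→X gives 8>7]
(D,P,Z): not NE [P1→C gives 8>1; P2→Q gives 9>5; P3→X gives 8>6]
(D,P,W): not NE [P3→X gives 8>7]
(D,Q,X): not NE [P1→C gives 6>0; P2→R gives 6>2]
(D,Q,Y): not NE [P3→W gives 8>7]
(D,Q,Z): not NE [P1→B gives 8>7; P3→W gives 8>0]
(D,Q,W): not NE [P2→P gives 11>9]
(D,R,X): not NE [P1→B gives 9>2; P3→Z gives 7>1]
(D,R,Y): not NE [P2→Q gives 7>1; P3→Z gives 7>4]
(D,R,Z): not NE [P1→B gives 9>0; P2→Q gives 9>3]
(D,R,W): not NE [P1→B gives 5>1; P2→P gives 11>8; P3→Z gives 7>0]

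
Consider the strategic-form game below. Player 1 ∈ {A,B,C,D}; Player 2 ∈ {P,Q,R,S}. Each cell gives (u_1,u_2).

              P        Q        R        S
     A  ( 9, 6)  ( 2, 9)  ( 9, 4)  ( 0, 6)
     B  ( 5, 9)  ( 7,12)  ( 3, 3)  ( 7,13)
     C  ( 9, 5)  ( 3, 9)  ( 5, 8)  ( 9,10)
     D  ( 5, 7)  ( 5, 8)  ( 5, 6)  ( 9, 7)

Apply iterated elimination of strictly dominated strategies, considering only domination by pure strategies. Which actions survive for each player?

P2 drop P (Q beats it: A:9>6 B:12>9 C:9>5 D:8>7)
P2 drop R (Q beats it: A:9>4 B:12>3 C:9>8 D:8>6)
P1 drop A (B beats it: Q:7>2 S:7>0)
P1→{B,C,D} P2→{Q,S}

Survivors P1:{B,C,D} P2:{Q,S}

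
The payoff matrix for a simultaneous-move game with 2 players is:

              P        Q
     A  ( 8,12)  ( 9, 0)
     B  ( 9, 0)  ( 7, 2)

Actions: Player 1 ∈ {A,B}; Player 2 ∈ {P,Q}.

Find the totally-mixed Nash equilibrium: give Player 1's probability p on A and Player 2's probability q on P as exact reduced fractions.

P1 indiff ⇒ q·8+(1-q)·9 = q·9+(1-q)·7 ⇒ q(-1) = (1-q)(-2) ⇒ q = 2/3
P2 indiff ⇒ p·12+(1-p)·0 = p·0+(1-p)·2 ⇒ p(12) = (1-p)(2) ⇒ p = 1/7

p=1/7, q=2/3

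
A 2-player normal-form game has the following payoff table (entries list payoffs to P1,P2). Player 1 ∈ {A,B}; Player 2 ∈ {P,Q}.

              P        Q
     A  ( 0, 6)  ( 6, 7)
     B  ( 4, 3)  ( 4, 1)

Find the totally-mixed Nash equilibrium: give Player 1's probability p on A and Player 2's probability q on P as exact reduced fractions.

P1 indiff ⇒ q·0+(1-q)·6 = q·4+(1-q)·4 ⇒ q(-4) = (1-q)(-2) ⇒ q = 1/3
P2 indiff ⇒ p·6+(1-p)·3 = p·7+(1-p)·1 ⇒ p(-1) = (1-p)(-2) ⇒ p = 2/3

(p,q) = (2/3, 1/3)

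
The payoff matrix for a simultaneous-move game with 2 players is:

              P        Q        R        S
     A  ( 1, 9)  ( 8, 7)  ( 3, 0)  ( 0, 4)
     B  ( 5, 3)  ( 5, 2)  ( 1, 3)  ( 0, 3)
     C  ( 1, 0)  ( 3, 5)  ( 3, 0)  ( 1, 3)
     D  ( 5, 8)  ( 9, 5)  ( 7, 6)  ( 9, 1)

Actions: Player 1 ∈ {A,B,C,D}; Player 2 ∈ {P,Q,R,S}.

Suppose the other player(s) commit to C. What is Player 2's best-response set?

u_2(P vs C) = 0
u_2(Q vs C) = 5
u_2(R vs C) = 0
u_2(S vs C) = 3
max payoff 5 at {Q}

argmax u_2 = {Q}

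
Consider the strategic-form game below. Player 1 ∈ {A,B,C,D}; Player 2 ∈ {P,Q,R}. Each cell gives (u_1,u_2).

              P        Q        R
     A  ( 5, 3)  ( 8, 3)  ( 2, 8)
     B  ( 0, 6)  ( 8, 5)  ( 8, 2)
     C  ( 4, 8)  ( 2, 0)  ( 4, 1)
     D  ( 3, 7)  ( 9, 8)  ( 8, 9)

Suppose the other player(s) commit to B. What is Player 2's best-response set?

argmax u_2 = {P}

u_2(P vs B) = 6
u_2(Q vs B) = 5
u_2(R vs B) = 2
max payoff 6 at {P}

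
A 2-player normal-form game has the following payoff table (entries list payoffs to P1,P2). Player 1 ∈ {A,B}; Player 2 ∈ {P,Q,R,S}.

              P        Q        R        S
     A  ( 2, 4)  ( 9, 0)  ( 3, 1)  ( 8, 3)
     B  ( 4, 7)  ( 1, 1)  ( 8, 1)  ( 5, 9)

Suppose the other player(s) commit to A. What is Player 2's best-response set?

u_2(P vs A) = 4
u_2(Q vs A) = 0
u_2(R vs A) = 1
u_2(S vs A) = 3
max payoff 4 at {P}

P2 best: {P}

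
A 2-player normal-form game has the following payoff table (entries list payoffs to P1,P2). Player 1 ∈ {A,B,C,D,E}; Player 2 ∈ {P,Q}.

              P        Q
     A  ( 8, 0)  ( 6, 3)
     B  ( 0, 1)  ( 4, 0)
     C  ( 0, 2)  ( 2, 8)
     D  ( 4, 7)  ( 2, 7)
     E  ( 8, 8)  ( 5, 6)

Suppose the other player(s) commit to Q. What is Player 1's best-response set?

u_1(A vs Q) = 6
u_1(B vs Q) = 4
u_1(C vs Q) = 2
u_1(D vs Q) = 2
u_1(E vs Q) = 5
max payoff 6 at {A}

BR_1 = {A}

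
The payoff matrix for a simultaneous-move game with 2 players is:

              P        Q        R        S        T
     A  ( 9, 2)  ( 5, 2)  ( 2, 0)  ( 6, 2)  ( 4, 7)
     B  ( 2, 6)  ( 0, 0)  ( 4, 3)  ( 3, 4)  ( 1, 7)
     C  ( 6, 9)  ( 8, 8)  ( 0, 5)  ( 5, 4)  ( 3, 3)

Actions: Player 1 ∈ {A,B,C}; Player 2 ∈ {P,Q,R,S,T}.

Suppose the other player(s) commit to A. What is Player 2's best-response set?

P2 best: {T}

u_2(P vs A) = 2
u_2(Q vs A) = 2
u_2(R vs A) = 0
u_2(S vs A) = 2
u_2(T vs A) = 7
max payoff 7 at {T}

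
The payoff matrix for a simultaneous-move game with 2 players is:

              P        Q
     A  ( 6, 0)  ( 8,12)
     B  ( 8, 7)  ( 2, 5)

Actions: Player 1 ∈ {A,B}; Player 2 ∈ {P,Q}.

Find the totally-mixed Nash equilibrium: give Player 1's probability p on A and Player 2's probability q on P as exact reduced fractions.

P1 indiff ⇒ q·6+(1-q)·8 = q·8+(1-q)·2 ⇒ q(-2) = (1-q)(-6) ⇒ q = 3/4
P2 indiff ⇒ p·0+(1-p)·7 = p·12+(1-p)·5 ⇒ p(-12) = (1-p)(-2) ⇒ p = 1/7

P1 mixes 1/7 on A; P2 mixes 3/4 on P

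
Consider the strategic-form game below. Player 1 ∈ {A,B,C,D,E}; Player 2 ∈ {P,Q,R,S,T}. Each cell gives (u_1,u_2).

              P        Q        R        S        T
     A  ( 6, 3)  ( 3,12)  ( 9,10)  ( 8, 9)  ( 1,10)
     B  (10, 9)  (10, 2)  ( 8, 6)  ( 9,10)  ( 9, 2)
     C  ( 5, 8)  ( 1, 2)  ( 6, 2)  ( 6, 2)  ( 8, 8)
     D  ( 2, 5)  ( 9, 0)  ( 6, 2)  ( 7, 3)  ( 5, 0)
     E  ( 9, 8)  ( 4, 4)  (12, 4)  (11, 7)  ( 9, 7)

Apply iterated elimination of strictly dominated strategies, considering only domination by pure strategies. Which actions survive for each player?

P1 drop A (E beats it: P:9>6 Q:4>3 R:12>9 S:11>8 T:9>1)
P1 drop C (B beats it: P:10>5 Q:10>1 R:8>6 S:9>6 T:9>8)
P1 drop D (B beats it: P:10>2 Q:10>9 R:8>6 S:9>7 T:9>5)
P2 drop Q (P beats it: B:9>2 E:8>4)
P2 drop R (P beats it: B:9>6 E:8>4)
P2 drop T (P beats it: B:9>2 E:8>7)
P1→{B,E} P2→{P,S}

Survivors P1:{B,E} P2:{P,S}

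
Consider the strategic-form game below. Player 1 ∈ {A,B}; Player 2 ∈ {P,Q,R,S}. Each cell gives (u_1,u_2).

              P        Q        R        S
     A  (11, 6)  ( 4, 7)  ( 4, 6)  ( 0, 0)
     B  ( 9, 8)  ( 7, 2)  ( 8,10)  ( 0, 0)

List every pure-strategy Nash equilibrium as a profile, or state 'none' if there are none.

PSNE = {(B,R)}

(A,P): not NE [P2→Q gives 7>6]
(A,Q): not NE [P1→B gives 7>4]
(A,R): not NE [P1→B gives 8>4; P2→Q gives 7>6]
(A,S): not NE [P2→Q gives 7>0]
(B,P): not NE [P1→A gives 11>9; P2→R gives 10>8]
(B,Q): not NE [P2→R gives 10>2]
(B,R): NE
(B,S): not NE [P2→R gives 10>0]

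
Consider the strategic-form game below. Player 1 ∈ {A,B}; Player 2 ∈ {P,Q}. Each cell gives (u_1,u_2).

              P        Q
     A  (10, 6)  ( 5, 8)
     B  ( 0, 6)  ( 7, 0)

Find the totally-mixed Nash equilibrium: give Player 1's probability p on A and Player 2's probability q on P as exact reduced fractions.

P1 indiff ⇒ q·10+(1-q)·5 = q·0+(1-q)·7 ⇒ q(10) = (1-q)(2) ⇒ q = 1/6
P2 indiff ⇒ p·6+(1-p)·6 = p·8+(1-p)·0 ⇒ p(-2) = (1-p)(-6) ⇒ p = 3/4

P1 mixes 3/4 on A; P2 mixes 1/6 on P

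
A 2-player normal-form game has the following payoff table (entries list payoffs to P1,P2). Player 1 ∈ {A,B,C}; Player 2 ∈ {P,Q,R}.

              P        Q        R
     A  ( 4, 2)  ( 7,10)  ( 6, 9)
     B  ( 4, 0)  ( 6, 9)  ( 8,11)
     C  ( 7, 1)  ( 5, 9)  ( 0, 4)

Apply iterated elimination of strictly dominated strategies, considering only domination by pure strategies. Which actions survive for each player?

Survivors P1:{A,B} P2:{Q,R}

P2 drop P (Q beats it: A:10>2 B:9>0 C:9>1)
P1 drop C (A beats it: Q:7>5 R:6>0)
P1→{A,B} P2→{Q,R}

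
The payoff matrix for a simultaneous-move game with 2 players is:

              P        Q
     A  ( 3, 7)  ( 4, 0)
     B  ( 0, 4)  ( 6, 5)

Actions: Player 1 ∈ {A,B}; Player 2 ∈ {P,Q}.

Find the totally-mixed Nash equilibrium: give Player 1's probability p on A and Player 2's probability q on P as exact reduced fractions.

(p,q) = (1/8, 2/5)

P1 indiff ⇒ q·3+(1-q)·4 = q·0+(1-q)·6 ⇒ q(3) = (1-q)(2) ⇒ q = 2/5
P2 indiff ⇒ p·7+(1-p)·4 = p·0+(1-p)·5 ⇒ p(7) = (1-p)(1) ⇒ p = 1/8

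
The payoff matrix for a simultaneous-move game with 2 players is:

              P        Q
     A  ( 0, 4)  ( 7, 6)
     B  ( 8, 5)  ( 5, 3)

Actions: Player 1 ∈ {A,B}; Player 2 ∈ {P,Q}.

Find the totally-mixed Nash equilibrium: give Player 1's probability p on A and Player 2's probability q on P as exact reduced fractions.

P1 indiff ⇒ q·0+(1-q)·7 = q·8+(1-q)·5 ⇒ q(-8) = (1-q)(-2) ⇒ q = 1/5
P2 indiff ⇒ p·4+(1-p)·5 = p·6+(1-p)·3 ⇒ p(-2) = (1-p)(-2) ⇒ p = 1/2

P1 mixes 1/2 on A; P2 mixes 1/5 on P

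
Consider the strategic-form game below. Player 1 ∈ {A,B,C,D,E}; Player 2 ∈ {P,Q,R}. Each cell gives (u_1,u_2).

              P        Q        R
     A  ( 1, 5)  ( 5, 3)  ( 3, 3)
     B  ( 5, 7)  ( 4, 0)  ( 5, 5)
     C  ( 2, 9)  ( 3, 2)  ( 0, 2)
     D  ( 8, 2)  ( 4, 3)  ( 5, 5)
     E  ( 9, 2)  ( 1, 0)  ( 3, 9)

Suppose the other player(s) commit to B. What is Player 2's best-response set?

argmax u_2 = {P}

u_2(P vs B) = 7
u_2(Q vs B) = 0
u_2(R vs B) = 5
max payoff 7 at {P}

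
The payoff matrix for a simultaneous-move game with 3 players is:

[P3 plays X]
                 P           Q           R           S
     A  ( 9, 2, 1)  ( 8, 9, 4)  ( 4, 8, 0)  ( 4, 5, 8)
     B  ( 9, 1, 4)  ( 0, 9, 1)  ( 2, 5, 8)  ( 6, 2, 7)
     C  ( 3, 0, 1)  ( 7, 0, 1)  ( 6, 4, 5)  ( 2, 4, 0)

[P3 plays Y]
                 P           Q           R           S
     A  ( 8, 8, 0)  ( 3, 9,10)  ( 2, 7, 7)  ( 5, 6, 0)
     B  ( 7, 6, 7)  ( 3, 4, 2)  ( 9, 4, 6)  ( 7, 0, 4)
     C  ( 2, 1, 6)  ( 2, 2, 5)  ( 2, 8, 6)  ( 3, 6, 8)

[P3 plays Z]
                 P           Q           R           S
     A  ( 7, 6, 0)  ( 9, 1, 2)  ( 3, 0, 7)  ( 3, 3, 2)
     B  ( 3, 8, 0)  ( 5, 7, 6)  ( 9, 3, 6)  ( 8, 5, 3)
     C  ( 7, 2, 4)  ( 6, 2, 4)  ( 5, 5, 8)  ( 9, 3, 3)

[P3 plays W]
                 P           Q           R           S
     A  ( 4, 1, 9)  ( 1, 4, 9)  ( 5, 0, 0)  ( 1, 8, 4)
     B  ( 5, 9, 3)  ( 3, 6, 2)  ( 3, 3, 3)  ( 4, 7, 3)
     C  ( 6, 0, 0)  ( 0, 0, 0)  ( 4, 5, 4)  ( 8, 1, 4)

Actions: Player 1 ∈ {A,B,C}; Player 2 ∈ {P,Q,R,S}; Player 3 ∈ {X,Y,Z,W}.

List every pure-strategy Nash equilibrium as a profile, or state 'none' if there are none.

Nash profiles: (A,Q,Y)

(A,P,X): not NE [P2→Q gives 9>2; P3→W gives 9>1]
(A,P,Y): not NE [P2→Q gives 9>8; P3→W gives 9>0]
(A,P,Z): not NE [P3→W gives 9>0]
(A,P,W): not NE [P1→C gives 6>4; P2→S gives 8>1]
(A,Q,X): not NE [P3→Y gives 10>4]
(A,Q,Y): NE
(A,Q,Z): not NE [P2→P gives 6>1; P3→Y gives 10>2]
(A,Q,W): not NE [P1→B gives 3>1; P2→S gives 8>4; P3→Y gives 10>9]
(A,R,X): not NE [P1→C gives 6>4; P2→Q gives 9>8; P3→Z gives 7>0]
(A,R,Y): not NE [P1→B gives 9>2; P2→Q gives 9>7]
(A,R,Z): not NE [P1→B gives 9>3; P2→P gives 6>0]
(A,R,W): not NE [P2→S gives 8>0; P3→Z gives 7>0]
(A,S,X): not NE [P1→B gives 6>4; P2→Q gives 9>5]
(A,S,Y): not NE [P1→B gives 7>5; P2→Q gives 9>6; P3→X gives 8>0]
(A,S,Z): not NE [P1→C gives 9>3; P2→P gives 6>3; P3→X gives 8>2]
(A,S,W): not NE [P1→C gives 8>1; P3→X gives 8>4]
(B,P,X): not NE [P2→Q gives 9>1; P3→Y gives 7>4]
(B,P,Y): not NE [P1→A gives 8>7]
(B,P,Z): not NE [P1→C gives 7>3; P3→Y gives 7>0]
(B,P,W): not NE [P1→C gives 6>5; P3→Y gives 7>3]
(B,Q,X): not NE [P1→A gives 8>0; P3→Z gives 6>1]
(B,Q,Y): not NE [P2→P gives 6>4; P3→Z gives 6>2]
(B,Q,Z): not NE [P1→A gives 9>5; P2→P gives 8>7]
(B,Q,W): not NE [P2→P gives 9>6; P3→Z gives 6>2]
(B,R,X): not NE [P1→C gives 6>2; P2→Q gives 9>5]
(B,R,Y): not NE [P2→P gives 6>4; P3→X gives 8>6]
(B,R,Z): not NE [P2→P gives 8>3; P3→X gives 8>6]
(B,R,W): not NE [P1→A gives 5>3; P2→P gives 9>3; P3→X gives 8>3]
(B,S,X): not NE [P2→Q gives 9>2]
(B,S,Y): not NE [P2→P gives 6>0; P3→X gives 7>4]
(B,S,Z): not NE [P1→C gives 9>8; P2→P gives 8>5; P3→X gives 7>3]
(B,S,W): not NE [P1→C gives 8>4; P2→P gives 9>7; P3→X gives 7>3]
(C,P,X): not NE [P1→B gives 9>3; P2→S gives 4>0; P3→Y gives 6>1]
(C,P,Y): not NE [P1→A gives 8>2; P2→R gives 8>1]
(C,P,Z): not NE [P2→R gives 5>2; P3→Y gives 6>4]
(C,P,W): not NE [P2→R gives 5>0; P3→Y gives 6>0]
(C,Q,X): not NE [P1→A gives 8>7; P2→S gives 4>0; P3→Y gives 5>1]
(C,Q,Y): not NE [P1→B gives 3>2; P2→R gives 8>2]
(C,Q,Z): not NE [P1→A gives 9>6; P2→R gives 5>2; P3→Y gives 5>4]
(C,Q,W): not NE [P1→B gives 3>0; P2→R gives 5>0; P3→Y gives 5>0]
(C,R,X): not NE [P3→Z gives 8>5]
(C,R,Y): not NE [P1→B gives 9>2; P3→Z gives 8>6]
(C,R,Z): not NE [P1→B gives 9>5]
(C,R,W): not NE [P1→A gives 5>4; P3→Z gives 8>4]
(C,S,X): not NE [P1→B gives 6>2; P3→Y gives 8>0]
(C,S,Y): not NE [P1→B gives 7>3; P2→R gives 8>6]
(C,S,Z): not NE [P2→R gives 5>3; P3→Y gives 8>3]
(C,S,W): not NE [P2→R gives 5>1; P3→Y gives 8>4]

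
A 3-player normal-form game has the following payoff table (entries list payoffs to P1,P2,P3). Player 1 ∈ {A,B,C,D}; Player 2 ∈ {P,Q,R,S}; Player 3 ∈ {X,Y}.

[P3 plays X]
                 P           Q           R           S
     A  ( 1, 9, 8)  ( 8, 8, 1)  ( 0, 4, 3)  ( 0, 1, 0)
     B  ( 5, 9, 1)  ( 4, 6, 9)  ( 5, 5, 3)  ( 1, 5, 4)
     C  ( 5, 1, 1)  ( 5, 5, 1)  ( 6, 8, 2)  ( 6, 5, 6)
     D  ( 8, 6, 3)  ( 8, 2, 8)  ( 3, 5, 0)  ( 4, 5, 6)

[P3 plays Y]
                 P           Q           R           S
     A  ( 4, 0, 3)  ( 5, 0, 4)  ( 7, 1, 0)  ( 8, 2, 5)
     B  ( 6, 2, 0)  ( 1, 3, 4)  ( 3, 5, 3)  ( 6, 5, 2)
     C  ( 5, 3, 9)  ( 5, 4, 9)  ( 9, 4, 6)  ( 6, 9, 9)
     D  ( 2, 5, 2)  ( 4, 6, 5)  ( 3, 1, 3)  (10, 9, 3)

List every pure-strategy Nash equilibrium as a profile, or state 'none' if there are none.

(A,P,X): not NE [P1→D gives 8>1]
(A,P,Y): not NE [P1→B gives 6>4; P2→S gives 2>0; P3→X gives 8>3]
(A,Q,X): not NE [P2→P gives 9>8; P3→Y gives 4>1]
(A,Q,Y): not NE [P2→S gives 2>0]
(A,R,X): not NE [P1→C gives 6>0; P2→P gives 9>4]
(A,R,Y): not NE [P1→C gives 9>7; P2→S gives 2>1; P3→X gives 3>0]
(A,S,X): not NE [P1→C gives 6>0; P2→P gives 9>1; P3→Y gives 5>0]
(A,S,Y): not NE [P1→D gives 10>8]
(B,P,X): not NE [P1→D gives 8>5]
(B,P,Y): not NE [P2→S gives 5>2; P3→X gives 1>0]
(B,Q,X): not NE [P1→D gives 8>4; P2→P gives 9>6]
(B,Q,Y): not NE [P1→C gives 5>1; P2→S gives 5>3; P3→X gives 9>4]
(B,R,X): not NE [P1→C gives 6>5; P2→P gives 9>5]
(B,R,Y): not NE [P1→C gives 9>3]
(B,S,X): not NE [P1→C gives 6>1; P2→P gives 9>5]
(B,S,Y): not NE [P1→D gives 10>6; P3→X gives 4>2]
(C,P,X): not NE [P1→D gives 8>5; P2→R gives 8>1; P3→Y gives 9>1]
(C,P,Y): not NE [P1→B gives 6>5; P2→S gives 9>3]
(C,Q,X): not NE [P1→D gives 8>5; P2→R gives 8>5; P3→Y gives 9>1]
(C,Q,Y): not NE [P2→S gives 9>4]
(C,R,X): not NE [P3→Y gives 6>2]
(C,R,Y): not NE [P2→S gives 9>4]
(C,S,X): not NE [P2→R gives 8>5; P3→Y gives 9>6]
(C,S,Y): not NE [P1→D gives 10>6]
(D,P,X): NE
(D,P,Y): not NE [P1→B gives 6>2; P2→S gives 9>5; P3→X gives 3>2]
(D,Q,X): not NE [P2→P gives 6>2]
(D,Q,Y): not NE [P1→C gives 5>4; P2→S gives 9>6; P3→X gives 8>5]
(D,R,X): not NE [P1→C gives 6>3; P2→P gives 6>5; P3→Y gives 3>0]
(D,R,Y): not NE [P1→C gives 9>3; P2→S gives 9>1]
(D,S,X): not NE [P1→C gives 6>4; P2→P gives 6>5]
(D,S,Y): not NE [P3→X gives 6>3]

NE set: (D,P,X)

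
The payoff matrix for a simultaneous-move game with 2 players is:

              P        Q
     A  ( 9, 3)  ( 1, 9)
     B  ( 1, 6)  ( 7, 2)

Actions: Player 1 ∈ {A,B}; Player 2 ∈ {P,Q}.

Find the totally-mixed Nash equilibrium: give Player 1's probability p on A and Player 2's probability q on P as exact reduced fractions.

P1 mixes 2/5 on A; P2 mixes 3/7 on P

P1 indiff ⇒ q·9+(1-q)·1 = q·1+(1-q)·7 ⇒ q(8) = (1-q)(6) ⇒ q = 3/7
P2 indiff ⇒ p·3+(1-p)·6 = p·9+(1-p)·2 ⇒ p(-6) = (1-p)(-4) ⇒ p = 2/5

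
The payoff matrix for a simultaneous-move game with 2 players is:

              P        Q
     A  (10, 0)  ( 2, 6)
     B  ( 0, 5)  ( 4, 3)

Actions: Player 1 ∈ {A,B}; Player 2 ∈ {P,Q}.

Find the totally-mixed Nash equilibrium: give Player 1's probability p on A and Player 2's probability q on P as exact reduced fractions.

p=1/4, q=1/6

P1 indiff ⇒ q·10+(1-q)·2 = q·0+(1-q)·4 ⇒ q(10) = (1-q)(2) ⇒ q = 1/6
P2 indiff ⇒ p·0+(1-p)·5 = p·6+(1-p)·3 ⇒ p(-6) = (1-p)(-2) ⇒ p = 1/4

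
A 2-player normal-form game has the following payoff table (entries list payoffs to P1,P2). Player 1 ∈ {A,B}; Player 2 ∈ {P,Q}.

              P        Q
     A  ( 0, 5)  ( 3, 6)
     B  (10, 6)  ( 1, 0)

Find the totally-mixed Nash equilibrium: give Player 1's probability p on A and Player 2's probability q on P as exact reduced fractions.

P1 indiff ⇒ q·0+(1-q)·3 = q·10+(1-q)·1 ⇒ q(-10) = (1-q)(-2) ⇒ q = 1/6
P2 indiff ⇒ p·5+(1-p)·6 = p·6+(1-p)·0 ⇒ p(-1) = (1-p)(-6) ⇒ p = 6/7

p=6/7, q=1/6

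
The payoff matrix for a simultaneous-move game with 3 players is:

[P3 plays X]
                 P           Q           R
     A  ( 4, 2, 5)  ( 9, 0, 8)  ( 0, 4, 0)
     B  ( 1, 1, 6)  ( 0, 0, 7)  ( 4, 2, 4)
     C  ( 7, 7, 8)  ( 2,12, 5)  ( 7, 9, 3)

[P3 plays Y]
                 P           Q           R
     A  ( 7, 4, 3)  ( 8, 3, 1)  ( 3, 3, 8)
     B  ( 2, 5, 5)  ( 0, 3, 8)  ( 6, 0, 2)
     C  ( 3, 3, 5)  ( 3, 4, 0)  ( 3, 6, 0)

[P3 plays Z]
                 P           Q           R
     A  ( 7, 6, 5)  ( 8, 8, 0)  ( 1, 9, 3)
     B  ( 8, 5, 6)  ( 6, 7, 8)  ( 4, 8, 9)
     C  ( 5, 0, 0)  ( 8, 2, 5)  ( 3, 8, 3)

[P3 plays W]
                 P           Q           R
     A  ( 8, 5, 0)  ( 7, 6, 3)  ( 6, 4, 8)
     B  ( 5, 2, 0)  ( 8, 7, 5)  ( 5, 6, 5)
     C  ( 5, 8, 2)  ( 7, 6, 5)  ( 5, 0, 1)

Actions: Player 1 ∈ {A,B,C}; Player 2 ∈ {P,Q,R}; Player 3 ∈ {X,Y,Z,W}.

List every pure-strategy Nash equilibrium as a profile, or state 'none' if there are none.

(A,P,X): not NE [P1→C gives 7>4; P2→R gives 4>2]
(A,P,Y): not NE [P3→Z gives 5>3]
(A,P,Z): not NE [P1→B gives 8>7; P2→R gives 9>6]
(A,P,W): not NE [P2→Q gives 6>5; P3→Z gives 5>0]
(A,Q,X): not NE [P2→R gives 4>0]
(A,Q,Y): not NE [P2→P gives 4>3; P3→X gives 8>1]
(A,Q,Z): not NE [P2→R gives 9>8; P3→X gives 8>0]
(A,Q,W): not NE [P1→B gives 8>7; P3→X gives 8>3]
(A,R,X): not NE [P1→C gives 7>0; P3→W gives 8>0]
(A,R,Y): not NE [P1→B gives 6>3; P2→P gives 4>3]
(A,R,Z): not NE [P1→B gives 4>1; P3→W gives 8>3]
(A,R,W): not NE [P2→Q gives 6>4]
(B,P,X): not NE [P1→C gives 7>1; P2→R gives 2>1]
(B,P,Y): not NE [P1→A gives 7>2; P3→Z gives 6>5]
(B,P,Z): not NE [P2→R gives 8>5]
(B,P,W): not NE [P1→A gives 8>5; P2→Q gives 7>2; P3→Z gives 6>0]
(B,Q,X): not NE [P1→A gives 9>0; P2→R gives 2>0; P3→Z gives 8>7]
(B,Q,Y): not NE [P1→A gives 8>0; P2→P gives 5>3]
(B,Q,Z): not NE [P1→C gives 8>6; P2→R gives 8>7]
(B,Q,W): not NE [P3→Z gives 8>5]
(B,R,X): not NE [P1→C gives 7>4; P3→Z gives 9>4]
(B,R,Y): not NE [P2→P gives 5>0; P3→Z gives 9>2]
(B,R,Z): NE
(B,R,W): not NE [P1→A gives 6>5; P2→Q gives 7>6; P3→Z gives 9>5]
(C,P,X): not NE [P2→Q gives 12>7]
(C,P,Y): not NE [P1→A gives 7>3; P2→R gives 6>3; P3→X gives 8>5]
(C,P,Z): not NE [P1→B gives 8>5; P2→R gives 8>0; P3→X gives 8>0]
(C,P,W): not NE [P1→A gives 8>5; P3→X gives 8>2]
(C,Q,X): not NE [P1→A gives 9>2]
(C,Q,Y): not NE [P1→A gives 8>3; P2→R gives 6>4; P3→W gives 5>0]
(C,Q,Z): not NE [P2→R gives 8>2]
(C,Q,W): not NE [P1→B gives 8>7; P2→P gives 8>6]
(C,R,X): not NE [P2→Q gives 12>9]
(C,R,Y): not NE [P1→B gives 6>3; P3→Z gives 3>0]
(C,R,Z): not NE [P1→B gives 4>3]
(C,R,W): not NE [P1→A gives 6>5; P2→P gives 8>0; P3→Z gives 3>1]

Nash profiles: (B,R,Z)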